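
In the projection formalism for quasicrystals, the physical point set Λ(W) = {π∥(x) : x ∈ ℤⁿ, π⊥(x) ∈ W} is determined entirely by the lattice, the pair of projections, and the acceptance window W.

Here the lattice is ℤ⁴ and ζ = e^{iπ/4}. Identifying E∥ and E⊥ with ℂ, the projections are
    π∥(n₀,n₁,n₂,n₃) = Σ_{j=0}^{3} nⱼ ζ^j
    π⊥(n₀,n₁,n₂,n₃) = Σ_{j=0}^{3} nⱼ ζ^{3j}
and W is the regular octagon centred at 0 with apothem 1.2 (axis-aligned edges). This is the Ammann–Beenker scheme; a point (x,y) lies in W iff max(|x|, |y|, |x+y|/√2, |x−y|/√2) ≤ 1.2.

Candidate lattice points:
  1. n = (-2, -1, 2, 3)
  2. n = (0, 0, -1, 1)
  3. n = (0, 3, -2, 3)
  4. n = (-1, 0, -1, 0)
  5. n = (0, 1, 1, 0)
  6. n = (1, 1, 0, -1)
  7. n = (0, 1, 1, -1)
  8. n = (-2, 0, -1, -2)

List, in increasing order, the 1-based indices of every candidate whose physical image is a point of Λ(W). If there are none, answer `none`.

π⊥(n) = n₀ + n₁ζ³ + n₂ζ⁶ + n₃ζ⁹ where ζ = e^{iπ/4}.
candidate 1: n = (-2, -1, 2, 3) → π⊥ ≈ (+0.828427, -0.585786); max(|x|,|y|,|x±y|/√2) = 1.000000 ≤ 1.2 ⇒ ∈ W
candidate 2: n = (0, 0, -1, 1) → π⊥ ≈ (+0.707107, +1.707107); max(|x|,|y|,|x±y|/√2) = 1.707107 > 1.2 ⇒ ∉ W
candidate 3: n = (0, 3, -2, 3) → π⊥ ≈ (+0.000000, +6.242641); max(|x|,|y|,|x±y|/√2) = 6.242641 > 1.2 ⇒ ∉ W
candidate 4: n = (-1, 0, -1, 0) → π⊥ ≈ (-1.000000, +1.000000); max(|x|,|y|,|x±y|/√2) = 1.414214 > 1.2 ⇒ ∉ W
candidate 5: n = (0, 1, 1, 0) → π⊥ ≈ (-0.707107, -0.292893); max(|x|,|y|,|x±y|/√2) = 0.707107 ≤ 1.2 ⇒ ∈ W
candidate 6: n = (1, 1, 0, -1) → π⊥ ≈ (-0.414214, +0.000000); max(|x|,|y|,|x±y|/√2) = 0.414214 ≤ 1.2 ⇒ ∈ W
candidate 7: n = (0, 1, 1, -1) → π⊥ ≈ (-1.414214, -1.000000); max(|x|,|y|,|x±y|/√2) = 1.707107 > 1.2 ⇒ ∉ W
candidate 8: n = (-2, 0, -1, -2) → π⊥ ≈ (-3.414214, -0.414214); max(|x|,|y|,|x±y|/√2) = 3.414214 > 1.2 ⇒ ∉ W

1, 5, 6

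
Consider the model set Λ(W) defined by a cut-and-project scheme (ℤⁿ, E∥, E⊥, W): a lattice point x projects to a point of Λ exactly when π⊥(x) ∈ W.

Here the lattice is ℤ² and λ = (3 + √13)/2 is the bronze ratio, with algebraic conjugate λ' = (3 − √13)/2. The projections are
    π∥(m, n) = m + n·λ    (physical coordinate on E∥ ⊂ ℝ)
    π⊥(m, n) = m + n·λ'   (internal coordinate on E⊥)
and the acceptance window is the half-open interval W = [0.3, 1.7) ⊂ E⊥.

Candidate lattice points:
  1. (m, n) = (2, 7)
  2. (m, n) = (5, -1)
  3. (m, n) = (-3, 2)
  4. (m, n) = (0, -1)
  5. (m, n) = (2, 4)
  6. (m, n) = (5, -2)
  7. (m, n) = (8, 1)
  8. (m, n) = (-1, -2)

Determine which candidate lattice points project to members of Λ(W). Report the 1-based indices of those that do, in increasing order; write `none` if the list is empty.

Compute λ' = (3−√13)/2 = -0.30278, so π⊥(m,n) = m -0.30278·n.
[1] lift (2,7): star map gives -0.11943; window check 0.3 ≤ -0.11943 < 1.7 is false → out
[2] lift (5,-1): star map gives 5.30278; window check 0.3 ≤ 5.30278 < 1.7 is false → out
[3] lift (-3,2): star map gives -3.60555; window check 0.3 ≤ -3.60555 < 1.7 is false → out
[4] lift (0,-1): star map gives 0.30278; window check 0.3 ≤ 0.30278 < 1.7 is true → IN Λ
[5] lift (2,4): star map gives 0.78890; window check 0.3 ≤ 0.78890 < 1.7 is true → IN Λ
[6] lift (5,-2): star map gives 5.60555; window check 0.3 ≤ 5.60555 < 1.7 is false → out
[7] lift (8,1): star map gives 7.69722; window check 0.3 ≤ 7.69722 < 1.7 is false → out
[8] lift (-1,-2): star map gives -0.39445; window check 0.3 ≤ -0.39445 < 1.7 is false → out

4, 5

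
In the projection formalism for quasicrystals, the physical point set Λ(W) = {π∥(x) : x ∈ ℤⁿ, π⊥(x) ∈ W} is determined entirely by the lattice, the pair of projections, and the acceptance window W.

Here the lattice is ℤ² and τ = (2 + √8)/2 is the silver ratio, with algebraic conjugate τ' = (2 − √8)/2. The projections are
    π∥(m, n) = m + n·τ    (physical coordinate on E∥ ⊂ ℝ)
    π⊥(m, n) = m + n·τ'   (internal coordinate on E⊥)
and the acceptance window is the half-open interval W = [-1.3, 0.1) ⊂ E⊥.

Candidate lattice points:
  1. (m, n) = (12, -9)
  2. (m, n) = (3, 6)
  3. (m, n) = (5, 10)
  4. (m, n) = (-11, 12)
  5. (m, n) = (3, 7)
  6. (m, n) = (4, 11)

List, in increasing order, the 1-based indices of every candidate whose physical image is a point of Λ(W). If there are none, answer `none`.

τ' = (2−√8)/2 ≈ -0.4142.
#1 (12,-9): internal coord 12 + (-9)·τ' = +15.7279; +15.7279 ∉ [-1.3, 0.1) → out
#2 (3,6): internal coord 3 + (6)·τ' = +0.5147; +0.5147 ∉ [-1.3, 0.1) → out
#3 (5,10): internal coord 5 + (10)·τ' = +0.8579; +0.8579 ∉ [-1.3, 0.1) → out
#4 (-11,12): internal coord -11 + (12)·τ' = -15.9706; -15.9706 ∉ [-1.3, 0.1) → out
#5 (3,7): internal coord 3 + (7)·τ' = +0.1005; +0.1005 ∉ [-1.3, 0.1) → out
#6 (4,11): internal coord 4 + (11)·τ' = -0.5563; -0.5563 ∈ [-1.3, 0.1) → IN Λ

6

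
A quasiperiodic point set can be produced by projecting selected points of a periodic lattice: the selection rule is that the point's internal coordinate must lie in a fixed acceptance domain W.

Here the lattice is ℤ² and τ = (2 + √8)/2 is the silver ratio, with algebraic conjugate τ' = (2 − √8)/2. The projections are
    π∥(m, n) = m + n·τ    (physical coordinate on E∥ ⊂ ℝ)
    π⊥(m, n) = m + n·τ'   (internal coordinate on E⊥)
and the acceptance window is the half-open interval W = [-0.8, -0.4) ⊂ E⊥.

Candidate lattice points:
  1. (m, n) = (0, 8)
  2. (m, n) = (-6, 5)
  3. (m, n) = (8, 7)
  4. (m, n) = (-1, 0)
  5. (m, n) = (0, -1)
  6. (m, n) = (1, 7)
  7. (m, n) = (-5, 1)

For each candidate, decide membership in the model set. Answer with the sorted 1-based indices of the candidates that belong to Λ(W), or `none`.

none

τ' = (2−√8)/2 ≈ -0.41421.
candidate 1: (m,n)=(0,8) → π∥ = 0+8·τ ≈ 19.31371, π⊥ = 0+8·τ' ≈ -3.31371 ∉ [-0.8, -0.4) ⇒ out
candidate 2: (m,n)=(-6,5) → π∥ = -6+5·τ ≈ 6.07107, π⊥ = -6+5·τ' ≈ -8.07107 ∉ [-0.8, -0.4) ⇒ out
candidate 3: (m,n)=(8,7) → π∥ = 8+7·τ ≈ 24.89949, π⊥ = 8+7·τ' ≈ 5.10051 ∉ [-0.8, -0.4) ⇒ out
candidate 4: (m,n)=(-1,0) → π∥ = -1+0·τ ≈ -1.00000, π⊥ = -1+0·τ' ≈ -1.00000 ∉ [-0.8, -0.4) ⇒ out
candidate 5: (m,n)=(0,-1) → π∥ = 0-1·τ ≈ -2.41421, π⊥ = 0-1·τ' ≈ 0.41421 ∉ [-0.8, -0.4) ⇒ out
candidate 6: (m,n)=(1,7) → π∥ = 1+7·τ ≈ 17.89949, π⊥ = 1+7·τ' ≈ -1.89949 ∉ [-0.8, -0.4) ⇒ out
candidate 7: (m,n)=(-5,1) → π∥ = -5+1·τ ≈ -2.58579, π⊥ = -5+1·τ' ≈ -5.41421 ∉ [-0.8, -0.4) ⇒ out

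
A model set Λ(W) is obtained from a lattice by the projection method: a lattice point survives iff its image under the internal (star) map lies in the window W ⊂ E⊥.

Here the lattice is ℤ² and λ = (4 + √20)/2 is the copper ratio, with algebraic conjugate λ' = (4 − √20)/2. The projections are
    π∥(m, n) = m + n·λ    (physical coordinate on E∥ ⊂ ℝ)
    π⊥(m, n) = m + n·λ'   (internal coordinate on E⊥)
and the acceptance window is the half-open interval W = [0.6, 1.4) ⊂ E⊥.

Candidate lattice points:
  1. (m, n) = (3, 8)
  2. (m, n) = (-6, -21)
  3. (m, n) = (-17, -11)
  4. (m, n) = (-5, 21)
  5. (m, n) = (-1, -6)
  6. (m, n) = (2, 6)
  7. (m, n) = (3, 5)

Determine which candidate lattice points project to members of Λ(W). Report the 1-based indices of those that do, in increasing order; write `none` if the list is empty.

Compute λ' = (4−√20)/2 = -0.236068, so π⊥(m,n) = m -0.236068·n.
#1 (3,8): internal coord 3 + (8)·λ' = +1.111456; +1.111456 ∈ [0.6, 1.4) → IN Λ
#2 (-6,-21): internal coord -6 + (-21)·λ' = -1.042572; -1.042572 ∉ [0.6, 1.4) → out
#3 (-17,-11): internal coord -17 + (-11)·λ' = -14.403252; -14.403252 ∉ [0.6, 1.4) → out
#4 (-5,21): internal coord -5 + (21)·λ' = -9.957428; -9.957428 ∉ [0.6, 1.4) → out
#5 (-1,-6): internal coord -1 + (-6)·λ' = +0.416408; +0.416408 ∉ [0.6, 1.4) → out
#6 (2,6): internal coord 2 + (6)·λ' = +0.583592; +0.583592 ∉ [0.6, 1.4) → out
#7 (3,5): internal coord 3 + (5)·λ' = +1.819660; +1.819660 ∉ [0.6, 1.4) → out

1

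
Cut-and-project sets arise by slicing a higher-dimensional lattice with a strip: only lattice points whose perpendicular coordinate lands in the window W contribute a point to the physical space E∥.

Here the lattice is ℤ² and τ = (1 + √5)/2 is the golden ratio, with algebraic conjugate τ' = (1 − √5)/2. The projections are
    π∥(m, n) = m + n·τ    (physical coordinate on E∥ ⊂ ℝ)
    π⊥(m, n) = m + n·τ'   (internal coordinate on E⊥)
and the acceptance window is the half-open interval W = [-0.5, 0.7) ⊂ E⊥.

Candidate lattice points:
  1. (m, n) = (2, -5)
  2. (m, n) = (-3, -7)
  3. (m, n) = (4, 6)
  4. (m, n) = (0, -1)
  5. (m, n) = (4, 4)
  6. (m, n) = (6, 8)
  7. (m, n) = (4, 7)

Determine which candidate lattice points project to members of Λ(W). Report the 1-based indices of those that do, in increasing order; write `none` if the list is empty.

Numerically τ ≈ 1.61803 and τ' = −1/τ ≈ -0.61803.
candidate 1: (m,n)=(2,-5) → π∥ = 2-5·τ ≈ -6.09017, π⊥ = 2-5·τ' ≈ 5.09017 ∉ [-0.5, 0.7) ⇒ out
candidate 2: (m,n)=(-3,-7) → π∥ = -3-7·τ ≈ -14.32624, π⊥ = -3-7·τ' ≈ 1.32624 ∉ [-0.5, 0.7) ⇒ out
candidate 3: (m,n)=(4,6) → π∥ = 4+6·τ ≈ 13.70820, π⊥ = 4+6·τ' ≈ 0.29180 ∈ [-0.5, 0.7) ⇒ IN Λ
candidate 4: (m,n)=(0,-1) → π∥ = 0-1·τ ≈ -1.61803, π⊥ = 0-1·τ' ≈ 0.61803 ∈ [-0.5, 0.7) ⇒ IN Λ
candidate 5: (m,n)=(4,4) → π∥ = 4+4·τ ≈ 10.47214, π⊥ = 4+4·τ' ≈ 1.52786 ∉ [-0.5, 0.7) ⇒ out
candidate 6: (m,n)=(6,8) → π∥ = 6+8·τ ≈ 18.94427, π⊥ = 6+8·τ' ≈ 1.05573 ∉ [-0.5, 0.7) ⇒ out
candidate 7: (m,n)=(4,7) → π∥ = 4+7·τ ≈ 15.32624, π⊥ = 4+7·τ' ≈ -0.32624 ∈ [-0.5, 0.7) ⇒ IN Λ

3, 4, 7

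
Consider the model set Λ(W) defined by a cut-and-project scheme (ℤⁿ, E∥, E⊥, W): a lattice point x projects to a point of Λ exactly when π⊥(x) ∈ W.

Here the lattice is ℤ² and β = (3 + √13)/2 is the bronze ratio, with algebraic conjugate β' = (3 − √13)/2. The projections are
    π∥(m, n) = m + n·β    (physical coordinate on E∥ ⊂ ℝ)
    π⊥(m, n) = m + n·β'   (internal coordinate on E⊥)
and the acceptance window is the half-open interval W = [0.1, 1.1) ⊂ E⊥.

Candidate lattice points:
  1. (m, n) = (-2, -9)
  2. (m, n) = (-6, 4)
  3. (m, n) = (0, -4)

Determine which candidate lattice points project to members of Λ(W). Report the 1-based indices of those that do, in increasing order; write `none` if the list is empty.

Compute β' = (3−√13)/2 = -0.302776, so π⊥(m,n) = m -0.302776·n.
candidate 1: (m,n)=(-2,-9) → π∥ = -2-9·β ≈ -31.724981, π⊥ = -2-9·β' ≈ 0.724981 ∈ [0.1, 1.1) ⇒ IN Λ
candidate 2: (m,n)=(-6,4) → π∥ = -6+4·β ≈ 7.211103, π⊥ = -6+4·β' ≈ -7.211103 ∉ [0.1, 1.1) ⇒ out
candidate 3: (m,n)=(0,-4) → π∥ = 0-4·β ≈ -13.211103, π⊥ = 0-4·β' ≈ 1.211103 ∉ [0.1, 1.1) ⇒ out

1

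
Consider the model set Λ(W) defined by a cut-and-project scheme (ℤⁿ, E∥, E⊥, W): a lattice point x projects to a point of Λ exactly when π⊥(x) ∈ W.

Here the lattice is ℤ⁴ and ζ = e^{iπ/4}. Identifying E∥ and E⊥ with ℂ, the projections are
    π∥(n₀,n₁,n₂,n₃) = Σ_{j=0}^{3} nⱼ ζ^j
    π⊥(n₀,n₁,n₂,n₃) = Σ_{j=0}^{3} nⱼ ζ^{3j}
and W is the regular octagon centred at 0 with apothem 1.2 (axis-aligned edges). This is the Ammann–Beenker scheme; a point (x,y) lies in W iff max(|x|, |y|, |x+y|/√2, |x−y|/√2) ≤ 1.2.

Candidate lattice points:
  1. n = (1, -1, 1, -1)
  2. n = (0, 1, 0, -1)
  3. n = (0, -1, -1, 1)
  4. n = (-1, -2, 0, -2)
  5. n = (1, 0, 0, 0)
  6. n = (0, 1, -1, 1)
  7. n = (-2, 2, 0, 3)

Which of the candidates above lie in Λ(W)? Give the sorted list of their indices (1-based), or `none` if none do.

5

With ζ = e^{iπ/4} the internal vectors are ζ^0,ζ^3,ζ^6,ζ^9.
candidate 1: n = (1, -1, 1, -1) → π⊥ ≈ (+1.0000, -2.4142); max(|x|,|y|,|x±y|/√2) = 2.4142 > 1.2 ⇒ ∉ W
candidate 2: n = (0, 1, 0, -1) → π⊥ ≈ (-1.4142, +0.0000); max(|x|,|y|,|x±y|/√2) = 1.4142 > 1.2 ⇒ ∉ W
candidate 3: n = (0, -1, -1, 1) → π⊥ ≈ (+1.4142, +1.0000); max(|x|,|y|,|x±y|/√2) = 1.7071 > 1.2 ⇒ ∉ W
candidate 4: n = (-1, -2, 0, -2) → π⊥ ≈ (-1.0000, -2.8284); max(|x|,|y|,|x±y|/√2) = 2.8284 > 1.2 ⇒ ∉ W
candidate 5: n = (1, 0, 0, 0) → π⊥ ≈ (+1.0000, +0.0000); max(|x|,|y|,|x±y|/√2) = 1.0000 ≤ 1.2 ⇒ ∈ W
candidate 6: n = (0, 1, -1, 1) → π⊥ ≈ (+0.0000, +2.4142); max(|x|,|y|,|x±y|/√2) = 2.4142 > 1.2 ⇒ ∉ W
candidate 7: n = (-2, 2, 0, 3) → π⊥ ≈ (-1.2929, +3.5355); max(|x|,|y|,|x±y|/√2) = 3.5355 > 1.2 ⇒ ∉ W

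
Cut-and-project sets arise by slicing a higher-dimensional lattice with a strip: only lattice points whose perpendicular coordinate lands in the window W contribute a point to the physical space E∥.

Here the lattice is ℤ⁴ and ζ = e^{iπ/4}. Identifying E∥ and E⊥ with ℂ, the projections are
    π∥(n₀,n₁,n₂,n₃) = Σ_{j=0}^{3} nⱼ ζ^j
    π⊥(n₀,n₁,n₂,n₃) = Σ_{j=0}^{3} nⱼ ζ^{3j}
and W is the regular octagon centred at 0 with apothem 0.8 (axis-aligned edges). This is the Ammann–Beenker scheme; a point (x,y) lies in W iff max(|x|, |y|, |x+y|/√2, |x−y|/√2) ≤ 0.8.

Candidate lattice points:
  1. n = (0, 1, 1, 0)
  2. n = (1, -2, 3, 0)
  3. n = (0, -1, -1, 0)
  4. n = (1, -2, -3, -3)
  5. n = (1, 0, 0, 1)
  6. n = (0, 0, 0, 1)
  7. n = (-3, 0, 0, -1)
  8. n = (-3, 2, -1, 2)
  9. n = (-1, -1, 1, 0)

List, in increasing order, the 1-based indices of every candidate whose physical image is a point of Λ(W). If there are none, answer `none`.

1, 3, 4

Internal map: ζ^{3j} for j=0..3 gives (1,0), (−√2/2,√2/2), (0,−1), (√2/2,√2/2).
#1 (0, 1, 1, 0): internal (-0.707107, -0.292893); octagon support 0.707107 vs apothem 0.8 → ∈ W
#2 (1, -2, 3, 0): internal (2.414214, -4.414214); octagon support 4.828427 vs apothem 0.8 → ∉ W
#3 (0, -1, -1, 0): internal (0.707107, 0.292893); octagon support 0.707107 vs apothem 0.8 → ∈ W
#4 (1, -2, -3, -3): internal (0.292893, -0.535534); octagon support 0.585786 vs apothem 0.8 → ∈ W
#5 (1, 0, 0, 1): internal (1.707107, 0.707107); octagon support 1.707107 vs apothem 0.8 → ∉ W
#6 (0, 0, 0, 1): internal (0.707107, 0.707107); octagon support 1.000000 vs apothem 0.8 → ∉ W
#7 (-3, 0, 0, -1): internal (-3.707107, -0.707107); octagon support 3.707107 vs apothem 0.8 → ∉ W
#8 (-3, 2, -1, 2): internal (-3.000000, 3.828427); octagon support 4.828427 vs apothem 0.8 → ∉ W
#9 (-1, -1, 1, 0): internal (-0.292893, -1.707107); octagon support 1.707107 vs apothem 0.8 → ∉ W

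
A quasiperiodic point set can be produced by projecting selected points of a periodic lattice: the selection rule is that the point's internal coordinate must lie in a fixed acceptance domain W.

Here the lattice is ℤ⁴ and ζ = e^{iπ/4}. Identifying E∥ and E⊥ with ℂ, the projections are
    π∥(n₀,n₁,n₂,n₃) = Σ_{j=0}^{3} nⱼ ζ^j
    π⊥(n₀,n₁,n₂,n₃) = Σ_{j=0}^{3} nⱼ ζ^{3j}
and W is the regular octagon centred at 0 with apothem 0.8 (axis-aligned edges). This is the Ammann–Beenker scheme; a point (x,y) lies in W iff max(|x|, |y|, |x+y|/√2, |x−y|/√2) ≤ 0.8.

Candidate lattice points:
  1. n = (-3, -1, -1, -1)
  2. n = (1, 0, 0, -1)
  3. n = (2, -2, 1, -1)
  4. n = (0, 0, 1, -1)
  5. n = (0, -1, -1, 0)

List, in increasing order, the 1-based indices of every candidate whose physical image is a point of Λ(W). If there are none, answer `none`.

2, 5

π⊥(n) = n₀ + n₁ζ³ + n₂ζ⁶ + n₃ζ⁹ where ζ = e^{iπ/4}.
#1 (-3, -1, -1, -1): internal (-3.0000, -0.4142); octagon support 3.0000 vs apothem 0.8 → ∉ W
#2 (1, 0, 0, -1): internal (0.2929, -0.7071); octagon support 0.7071 vs apothem 0.8 → ∈ W
#3 (2, -2, 1, -1): internal (2.7071, -3.1213); octagon support 4.1213 vs apothem 0.8 → ∉ W
#4 (0, 0, 1, -1): internal (-0.7071, -1.7071); octagon support 1.7071 vs apothem 0.8 → ∉ W
#5 (0, -1, -1, 0): internal (0.7071, 0.2929); octagon support 0.7071 vs apothem 0.8 → ∈ W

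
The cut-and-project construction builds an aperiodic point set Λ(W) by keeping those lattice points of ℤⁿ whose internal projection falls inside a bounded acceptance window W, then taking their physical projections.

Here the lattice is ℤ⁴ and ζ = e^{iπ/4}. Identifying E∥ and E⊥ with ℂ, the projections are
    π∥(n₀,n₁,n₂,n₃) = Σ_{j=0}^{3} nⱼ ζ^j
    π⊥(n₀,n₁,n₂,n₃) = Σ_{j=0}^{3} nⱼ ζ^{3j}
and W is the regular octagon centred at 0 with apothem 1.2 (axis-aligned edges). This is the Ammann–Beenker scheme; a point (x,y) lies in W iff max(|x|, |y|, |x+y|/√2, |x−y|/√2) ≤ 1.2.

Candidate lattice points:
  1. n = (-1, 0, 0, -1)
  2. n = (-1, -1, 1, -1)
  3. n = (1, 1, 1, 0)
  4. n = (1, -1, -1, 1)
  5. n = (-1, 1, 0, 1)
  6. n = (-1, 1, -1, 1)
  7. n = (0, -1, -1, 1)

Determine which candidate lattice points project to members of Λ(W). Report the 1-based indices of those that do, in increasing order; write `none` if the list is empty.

π⊥(n) = n₀ + n₁ζ³ + n₂ζ⁶ + n₃ζ⁹ where ζ = e^{iπ/4}.
#1 (-1, 0, 0, -1): internal (-1.7071, -0.7071); octagon support 1.7071 vs apothem 1.2 → ∉ W
#2 (-1, -1, 1, -1): internal (-1.0000, -2.4142); octagon support 2.4142 vs apothem 1.2 → ∉ W
#3 (1, 1, 1, 0): internal (0.2929, -0.2929); octagon support 0.4142 vs apothem 1.2 → ∈ W
#4 (1, -1, -1, 1): internal (2.4142, 1.0000); octagon support 2.4142 vs apothem 1.2 → ∉ W
#5 (-1, 1, 0, 1): internal (-1.0000, 1.4142); octagon support 1.7071 vs apothem 1.2 → ∉ W
#6 (-1, 1, -1, 1): internal (-1.0000, 2.4142); octagon support 2.4142 vs apothem 1.2 → ∉ W
#7 (0, -1, -1, 1): internal (1.4142, 1.0000); octagon support 1.7071 vs apothem 1.2 → ∉ W

3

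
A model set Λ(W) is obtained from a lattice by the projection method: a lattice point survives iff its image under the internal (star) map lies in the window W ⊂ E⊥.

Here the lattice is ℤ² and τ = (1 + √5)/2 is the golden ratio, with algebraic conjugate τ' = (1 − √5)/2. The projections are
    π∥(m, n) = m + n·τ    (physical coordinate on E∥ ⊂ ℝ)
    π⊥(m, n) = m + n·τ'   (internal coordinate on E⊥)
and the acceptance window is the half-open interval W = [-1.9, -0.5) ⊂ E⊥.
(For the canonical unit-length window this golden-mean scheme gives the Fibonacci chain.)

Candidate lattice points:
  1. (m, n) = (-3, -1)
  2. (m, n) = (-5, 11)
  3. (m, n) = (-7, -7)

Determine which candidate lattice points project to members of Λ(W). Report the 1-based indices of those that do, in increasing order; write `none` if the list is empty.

τ' = (1−√5)/2 ≈ -0.618034.
[1] lift (-3,-1): star map gives -2.381966; window check -1.9 ≤ -2.381966 < -0.5 is false → out
[2] lift (-5,11): star map gives -11.798374; window check -1.9 ≤ -11.798374 < -0.5 is false → out
[3] lift (-7,-7): star map gives -2.673762; window check -1.9 ≤ -2.673762 < -0.5 is false → out

none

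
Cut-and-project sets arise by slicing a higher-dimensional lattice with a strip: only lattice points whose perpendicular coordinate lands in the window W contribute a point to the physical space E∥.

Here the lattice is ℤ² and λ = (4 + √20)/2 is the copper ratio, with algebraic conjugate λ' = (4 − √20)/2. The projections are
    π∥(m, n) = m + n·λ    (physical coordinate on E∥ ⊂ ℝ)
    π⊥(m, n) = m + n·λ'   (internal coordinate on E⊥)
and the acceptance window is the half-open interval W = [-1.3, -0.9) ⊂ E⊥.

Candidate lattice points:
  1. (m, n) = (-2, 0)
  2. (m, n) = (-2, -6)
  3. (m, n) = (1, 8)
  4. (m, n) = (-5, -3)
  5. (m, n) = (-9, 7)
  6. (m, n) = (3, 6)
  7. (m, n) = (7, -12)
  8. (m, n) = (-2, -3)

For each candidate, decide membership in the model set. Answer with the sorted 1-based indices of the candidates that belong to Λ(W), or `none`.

8

λ' = (4−√20)/2 ≈ -0.236068.
#1 (-2,0): internal coord -2 + (0)·λ' = -2.000000; -2.000000 ∉ [-1.3, -0.9) → out
#2 (-2,-6): internal coord -2 + (-6)·λ' = -0.583592; -0.583592 ∉ [-1.3, -0.9) → out
#3 (1,8): internal coord 1 + (8)·λ' = -0.888544; -0.888544 ∉ [-1.3, -0.9) → out
#4 (-5,-3): internal coord -5 + (-3)·λ' = -4.291796; -4.291796 ∉ [-1.3, -0.9) → out
#5 (-9,7): internal coord -9 + (7)·λ' = -10.652476; -10.652476 ∉ [-1.3, -0.9) → out
#6 (3,6): internal coord 3 + (6)·λ' = +1.583592; +1.583592 ∉ [-1.3, -0.9) → out
#7 (7,-12): internal coord 7 + (-12)·λ' = +9.832816; +9.832816 ∉ [-1.3, -0.9) → out
#8 (-2,-3): internal coord -2 + (-3)·λ' = -1.291796; -1.291796 ∈ [-1.3, -0.9) → IN Λ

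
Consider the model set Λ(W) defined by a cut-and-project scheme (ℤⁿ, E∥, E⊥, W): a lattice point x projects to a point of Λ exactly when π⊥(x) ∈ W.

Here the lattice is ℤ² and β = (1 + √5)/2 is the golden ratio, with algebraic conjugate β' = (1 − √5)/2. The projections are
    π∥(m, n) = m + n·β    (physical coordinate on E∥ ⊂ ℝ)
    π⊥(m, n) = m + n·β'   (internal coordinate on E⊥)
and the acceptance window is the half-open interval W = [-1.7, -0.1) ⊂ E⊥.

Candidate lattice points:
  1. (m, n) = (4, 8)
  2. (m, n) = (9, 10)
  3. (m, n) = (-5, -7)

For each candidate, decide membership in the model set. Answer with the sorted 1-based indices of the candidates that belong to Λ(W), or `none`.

Numerically β ≈ 1.61803 and β' = −1/β ≈ -0.61803.
[1] lift (4,8): star map gives -0.94427; window check -1.7 ≤ -0.94427 < -0.1 is true → IN Λ
[2] lift (9,10): star map gives 2.81966; window check -1.7 ≤ 2.81966 < -0.1 is false → out
[3] lift (-5,-7): star map gives -0.67376; window check -1.7 ≤ -0.67376 < -0.1 is true → IN Λ

1, 3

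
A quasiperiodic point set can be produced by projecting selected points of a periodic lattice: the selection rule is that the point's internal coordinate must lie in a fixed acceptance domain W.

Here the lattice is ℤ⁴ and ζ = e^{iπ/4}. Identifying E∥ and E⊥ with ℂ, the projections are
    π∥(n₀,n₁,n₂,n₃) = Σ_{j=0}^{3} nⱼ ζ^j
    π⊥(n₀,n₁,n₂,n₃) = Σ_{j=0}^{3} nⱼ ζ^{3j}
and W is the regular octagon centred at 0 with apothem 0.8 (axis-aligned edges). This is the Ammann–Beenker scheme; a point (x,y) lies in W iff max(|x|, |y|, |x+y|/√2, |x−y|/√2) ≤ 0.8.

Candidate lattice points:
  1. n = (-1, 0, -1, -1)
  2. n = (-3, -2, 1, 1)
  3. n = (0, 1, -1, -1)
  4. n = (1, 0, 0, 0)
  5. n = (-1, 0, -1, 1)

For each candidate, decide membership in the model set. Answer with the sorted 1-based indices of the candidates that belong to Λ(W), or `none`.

none

Internal map: ζ^{3j} for j=0..3 gives (1,0), (−√2/2,√2/2), (0,−1), (√2/2,√2/2).
candidate 1: n = (-1, 0, -1, -1) → π⊥ ≈ (-1.70711, +0.29289); max(|x|,|y|,|x±y|/√2) = 1.70711 > 0.8 ⇒ ∉ W
candidate 2: n = (-3, -2, 1, 1) → π⊥ ≈ (-0.87868, -1.70711); max(|x|,|y|,|x±y|/√2) = 1.82843 > 0.8 ⇒ ∉ W
candidate 3: n = (0, 1, -1, -1) → π⊥ ≈ (-1.41421, +1.00000); max(|x|,|y|,|x±y|/√2) = 1.70711 > 0.8 ⇒ ∉ W
candidate 4: n = (1, 0, 0, 0) → π⊥ ≈ (+1.00000, +0.00000); max(|x|,|y|,|x±y|/√2) = 1.00000 > 0.8 ⇒ ∉ W
candidate 5: n = (-1, 0, -1, 1) → π⊥ ≈ (-0.29289, +1.70711); max(|x|,|y|,|x±y|/√2) = 1.70711 > 0.8 ⇒ ∉ W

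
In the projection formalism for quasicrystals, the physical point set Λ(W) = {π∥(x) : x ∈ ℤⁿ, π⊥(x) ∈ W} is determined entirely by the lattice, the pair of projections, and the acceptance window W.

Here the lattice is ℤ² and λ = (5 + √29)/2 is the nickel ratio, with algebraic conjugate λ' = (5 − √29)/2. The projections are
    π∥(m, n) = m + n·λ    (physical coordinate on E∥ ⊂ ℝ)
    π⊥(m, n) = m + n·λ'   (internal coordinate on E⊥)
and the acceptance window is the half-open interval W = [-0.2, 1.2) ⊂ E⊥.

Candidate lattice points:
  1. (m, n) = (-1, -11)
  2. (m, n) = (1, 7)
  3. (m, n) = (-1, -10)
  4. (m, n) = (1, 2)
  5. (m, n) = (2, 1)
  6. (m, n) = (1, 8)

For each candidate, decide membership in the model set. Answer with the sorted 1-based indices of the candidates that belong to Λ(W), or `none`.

1, 3, 4

λ' = (5−√29)/2 ≈ -0.192582.
[1] lift (-1,-11): star map gives 1.118406; window check -0.2 ≤ 1.118406 < 1.2 is true → IN Λ
[2] lift (1,7): star map gives -0.348077; window check -0.2 ≤ -0.348077 < 1.2 is false → out
[3] lift (-1,-10): star map gives 0.925824; window check -0.2 ≤ 0.925824 < 1.2 is true → IN Λ
[4] lift (1,2): star map gives 0.614835; window check -0.2 ≤ 0.614835 < 1.2 is true → IN Λ
[5] lift (2,1): star map gives 1.807418; window check -0.2 ≤ 1.807418 < 1.2 is false → out
[6] lift (1,8): star map gives -0.540659; window check -0.2 ≤ -0.540659 < 1.2 is false → out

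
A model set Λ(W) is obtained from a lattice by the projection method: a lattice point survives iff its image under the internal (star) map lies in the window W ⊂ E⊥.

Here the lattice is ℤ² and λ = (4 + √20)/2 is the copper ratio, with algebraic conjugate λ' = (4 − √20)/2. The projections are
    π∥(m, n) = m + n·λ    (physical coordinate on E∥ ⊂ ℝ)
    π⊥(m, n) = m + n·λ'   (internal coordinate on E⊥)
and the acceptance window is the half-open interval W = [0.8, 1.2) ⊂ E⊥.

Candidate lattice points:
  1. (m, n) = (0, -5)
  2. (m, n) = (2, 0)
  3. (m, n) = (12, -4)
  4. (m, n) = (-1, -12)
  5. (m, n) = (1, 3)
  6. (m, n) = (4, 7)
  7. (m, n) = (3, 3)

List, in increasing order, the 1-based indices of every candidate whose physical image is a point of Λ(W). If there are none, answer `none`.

Compute λ' = (4−√20)/2 = -0.236068, so π⊥(m,n) = m -0.236068·n.
candidate 1: (m,n)=(0,-5) → π∥ = 0-5·λ ≈ -21.180340, π⊥ = 0-5·λ' ≈ 1.180340 ∈ [0.8, 1.2) ⇒ IN Λ
candidate 2: (m,n)=(2,0) → π∥ = 2+0·λ ≈ 2.000000, π⊥ = 2+0·λ' ≈ 2.000000 ∉ [0.8, 1.2) ⇒ out
candidate 3: (m,n)=(12,-4) → π∥ = 12-4·λ ≈ -4.944272, π⊥ = 12-4·λ' ≈ 12.944272 ∉ [0.8, 1.2) ⇒ out
candidate 4: (m,n)=(-1,-12) → π∥ = -1-12·λ ≈ -51.832816, π⊥ = -1-12·λ' ≈ 1.832816 ∉ [0.8, 1.2) ⇒ out
candidate 5: (m,n)=(1,3) → π∥ = 1+3·λ ≈ 13.708204, π⊥ = 1+3·λ' ≈ 0.291796 ∉ [0.8, 1.2) ⇒ out
candidate 6: (m,n)=(4,7) → π∥ = 4+7·λ ≈ 33.652476, π⊥ = 4+7·λ' ≈ 2.347524 ∉ [0.8, 1.2) ⇒ out
candidate 7: (m,n)=(3,3) → π∥ = 3+3·λ ≈ 15.708204, π⊥ = 3+3·λ' ≈ 2.291796 ∉ [0.8, 1.2) ⇒ out

1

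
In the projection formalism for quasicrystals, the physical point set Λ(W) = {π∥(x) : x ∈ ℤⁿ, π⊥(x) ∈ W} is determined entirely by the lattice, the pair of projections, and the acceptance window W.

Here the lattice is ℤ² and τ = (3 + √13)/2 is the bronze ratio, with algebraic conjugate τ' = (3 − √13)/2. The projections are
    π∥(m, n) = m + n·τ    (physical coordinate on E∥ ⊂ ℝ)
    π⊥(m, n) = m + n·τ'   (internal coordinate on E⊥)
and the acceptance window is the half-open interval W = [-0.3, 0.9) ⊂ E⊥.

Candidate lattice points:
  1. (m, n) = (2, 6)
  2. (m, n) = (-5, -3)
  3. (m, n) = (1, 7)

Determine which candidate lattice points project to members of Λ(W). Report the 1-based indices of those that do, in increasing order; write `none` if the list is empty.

1

τ' = (3−√13)/2 ≈ -0.3028.
#1 (2,6): internal coord 2 + (6)·τ' = +0.1833; +0.1833 ∈ [-0.3, 0.9) → IN Λ
#2 (-5,-3): internal coord -5 + (-3)·τ' = -4.0917; -4.0917 ∉ [-0.3, 0.9) → out
#3 (1,7): internal coord 1 + (7)·τ' = -1.1194; -1.1194 ∉ [-0.3, 0.9) → out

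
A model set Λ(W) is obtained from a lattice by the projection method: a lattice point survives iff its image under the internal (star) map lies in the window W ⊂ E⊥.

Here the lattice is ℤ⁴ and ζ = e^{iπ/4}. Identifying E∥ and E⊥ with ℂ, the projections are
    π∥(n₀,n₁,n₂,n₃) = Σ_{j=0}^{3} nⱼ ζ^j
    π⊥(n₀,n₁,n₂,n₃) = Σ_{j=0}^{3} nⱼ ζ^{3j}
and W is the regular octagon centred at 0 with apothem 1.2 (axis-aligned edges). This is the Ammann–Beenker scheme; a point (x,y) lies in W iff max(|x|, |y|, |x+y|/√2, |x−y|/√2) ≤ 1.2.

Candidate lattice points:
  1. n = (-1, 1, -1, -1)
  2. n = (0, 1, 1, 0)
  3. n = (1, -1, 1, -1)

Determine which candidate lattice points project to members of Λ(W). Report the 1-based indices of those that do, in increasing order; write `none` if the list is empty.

With ζ = e^{iπ/4} the internal vectors are ζ^0,ζ^3,ζ^6,ζ^9.
candidate 1: n = (-1, 1, -1, -1) → π⊥ ≈ (-2.414214, +1.000000); max(|x|,|y|,|x±y|/√2) = 2.414214 > 1.2 ⇒ ∉ W
candidate 2: n = (0, 1, 1, 0) → π⊥ ≈ (-0.707107, -0.292893); max(|x|,|y|,|x±y|/√2) = 0.707107 ≤ 1.2 ⇒ ∈ W
candidate 3: n = (1, -1, 1, -1) → π⊥ ≈ (+1.000000, -2.414214); max(|x|,|y|,|x±y|/√2) = 2.414214 > 1.2 ⇒ ∉ W

2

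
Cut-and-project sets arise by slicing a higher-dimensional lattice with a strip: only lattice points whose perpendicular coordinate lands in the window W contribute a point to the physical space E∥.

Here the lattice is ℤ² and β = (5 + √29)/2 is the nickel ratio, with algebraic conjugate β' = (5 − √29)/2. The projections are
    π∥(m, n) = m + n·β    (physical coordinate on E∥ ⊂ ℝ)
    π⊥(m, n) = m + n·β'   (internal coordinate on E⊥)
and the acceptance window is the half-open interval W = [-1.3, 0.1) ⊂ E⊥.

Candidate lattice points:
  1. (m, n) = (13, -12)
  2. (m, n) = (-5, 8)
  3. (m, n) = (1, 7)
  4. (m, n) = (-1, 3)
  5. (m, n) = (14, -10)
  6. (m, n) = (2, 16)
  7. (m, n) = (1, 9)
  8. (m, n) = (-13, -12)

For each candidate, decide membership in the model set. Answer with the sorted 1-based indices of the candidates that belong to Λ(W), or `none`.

3, 6, 7

Numerically β ≈ 5.192582 and β' = −1/β ≈ -0.192582.
#1 (13,-12): internal coord 13 + (-12)·β' = +15.310989; +15.310989 ∉ [-1.3, 0.1) → out
#2 (-5,8): internal coord -5 + (8)·β' = -6.540659; -6.540659 ∉ [-1.3, 0.1) → out
#3 (1,7): internal coord 1 + (7)·β' = -0.348077; -0.348077 ∈ [-1.3, 0.1) → IN Λ
#4 (-1,3): internal coord -1 + (3)·β' = -1.577747; -1.577747 ∉ [-1.3, 0.1) → out
#5 (14,-10): internal coord 14 + (-10)·β' = +15.925824; +15.925824 ∉ [-1.3, 0.1) → out
#6 (2,16): internal coord 2 + (16)·β' = -1.081318; -1.081318 ∈ [-1.3, 0.1) → IN Λ
#7 (1,9): internal coord 1 + (9)·β' = -0.733242; -0.733242 ∈ [-1.3, 0.1) → IN Λ
#8 (-13,-12): internal coord -13 + (-12)·β' = -10.689011; -10.689011 ∉ [-1.3, 0.1) → out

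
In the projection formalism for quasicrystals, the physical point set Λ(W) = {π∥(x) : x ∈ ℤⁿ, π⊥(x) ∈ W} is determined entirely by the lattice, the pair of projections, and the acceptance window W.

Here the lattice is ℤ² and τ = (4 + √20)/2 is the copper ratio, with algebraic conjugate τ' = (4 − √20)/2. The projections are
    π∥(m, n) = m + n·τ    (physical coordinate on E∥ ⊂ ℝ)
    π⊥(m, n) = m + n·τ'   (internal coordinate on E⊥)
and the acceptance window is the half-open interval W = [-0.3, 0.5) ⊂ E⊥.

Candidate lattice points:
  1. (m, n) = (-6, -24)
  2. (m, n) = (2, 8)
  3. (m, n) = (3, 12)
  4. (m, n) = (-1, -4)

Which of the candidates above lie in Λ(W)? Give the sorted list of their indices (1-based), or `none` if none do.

2, 3, 4

Compute τ' = (4−√20)/2 = -0.2361, so π⊥(m,n) = m -0.2361·n.
#1 (-6,-24): internal coord -6 + (-24)·τ' = -0.3344; -0.3344 ∉ [-0.3, 0.5) → out
#2 (2,8): internal coord 2 + (8)·τ' = +0.1115; +0.1115 ∈ [-0.3, 0.5) → IN Λ
#3 (3,12): internal coord 3 + (12)·τ' = +0.1672; +0.1672 ∈ [-0.3, 0.5) → IN Λ
#4 (-1,-4): internal coord -1 + (-4)·τ' = -0.0557; -0.0557 ∈ [-0.3, 0.5) → IN Λ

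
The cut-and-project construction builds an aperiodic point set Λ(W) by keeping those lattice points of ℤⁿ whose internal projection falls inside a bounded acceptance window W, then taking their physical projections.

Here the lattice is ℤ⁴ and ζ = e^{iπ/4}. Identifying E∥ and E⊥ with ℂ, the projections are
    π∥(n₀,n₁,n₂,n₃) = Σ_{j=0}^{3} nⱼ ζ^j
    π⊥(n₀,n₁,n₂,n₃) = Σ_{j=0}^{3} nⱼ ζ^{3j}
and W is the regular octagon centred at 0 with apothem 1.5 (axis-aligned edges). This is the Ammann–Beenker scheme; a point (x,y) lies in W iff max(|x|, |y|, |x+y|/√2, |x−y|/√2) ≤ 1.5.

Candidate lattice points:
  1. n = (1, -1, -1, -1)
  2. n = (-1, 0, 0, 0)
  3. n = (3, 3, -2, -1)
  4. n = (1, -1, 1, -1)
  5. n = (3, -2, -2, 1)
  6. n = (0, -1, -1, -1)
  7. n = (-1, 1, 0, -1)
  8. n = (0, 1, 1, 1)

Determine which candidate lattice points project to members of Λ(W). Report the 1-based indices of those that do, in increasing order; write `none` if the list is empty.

π⊥(n) = n₀ + n₁ζ³ + n₂ζ⁶ + n₃ζ⁹ where ζ = e^{iπ/4}.
#1 (1, -1, -1, -1): internal (1.0000, -0.4142); octagon support 1.0000 vs apothem 1.5 → ∈ W
#2 (-1, 0, 0, 0): internal (-1.0000, 0.0000); octagon support 1.0000 vs apothem 1.5 → ∈ W
#3 (3, 3, -2, -1): internal (0.1716, 3.4142); octagon support 3.4142 vs apothem 1.5 → ∉ W
#4 (1, -1, 1, -1): internal (1.0000, -2.4142); octagon support 2.4142 vs apothem 1.5 → ∉ W
#5 (3, -2, -2, 1): internal (5.1213, 1.2929); octagon support 5.1213 vs apothem 1.5 → ∉ W
#6 (0, -1, -1, -1): internal (0.0000, -0.4142); octagon support 0.4142 vs apothem 1.5 → ∈ W
#7 (-1, 1, 0, -1): internal (-2.4142, 0.0000); octagon support 2.4142 vs apothem 1.5 → ∉ W
#8 (0, 1, 1, 1): internal (0.0000, 0.4142); octagon support 0.4142 vs apothem 1.5 → ∈ W

1, 2, 6, 8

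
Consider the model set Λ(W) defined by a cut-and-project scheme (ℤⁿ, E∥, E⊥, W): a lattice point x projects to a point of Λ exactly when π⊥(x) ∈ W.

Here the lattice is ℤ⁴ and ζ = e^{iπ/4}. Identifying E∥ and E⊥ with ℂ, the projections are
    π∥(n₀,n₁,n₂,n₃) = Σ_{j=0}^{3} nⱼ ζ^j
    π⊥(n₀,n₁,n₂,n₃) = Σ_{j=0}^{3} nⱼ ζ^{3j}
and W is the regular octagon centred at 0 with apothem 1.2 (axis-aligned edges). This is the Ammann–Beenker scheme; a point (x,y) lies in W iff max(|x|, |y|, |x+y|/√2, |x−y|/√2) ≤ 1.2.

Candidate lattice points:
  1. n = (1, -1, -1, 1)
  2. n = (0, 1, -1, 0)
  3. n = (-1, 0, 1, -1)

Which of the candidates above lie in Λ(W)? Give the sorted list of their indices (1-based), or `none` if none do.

none

π⊥(n) = n₀ + n₁ζ³ + n₂ζ⁶ + n₃ζ⁹ where ζ = e^{iπ/4}.
#1 (1, -1, -1, 1): internal (2.41421, 1.00000); octagon support 2.41421 vs apothem 1.2 → ∉ W
#2 (0, 1, -1, 0): internal (-0.70711, 1.70711); octagon support 1.70711 vs apothem 1.2 → ∉ W
#3 (-1, 0, 1, -1): internal (-1.70711, -1.70711); octagon support 2.41421 vs apothem 1.2 → ∉ W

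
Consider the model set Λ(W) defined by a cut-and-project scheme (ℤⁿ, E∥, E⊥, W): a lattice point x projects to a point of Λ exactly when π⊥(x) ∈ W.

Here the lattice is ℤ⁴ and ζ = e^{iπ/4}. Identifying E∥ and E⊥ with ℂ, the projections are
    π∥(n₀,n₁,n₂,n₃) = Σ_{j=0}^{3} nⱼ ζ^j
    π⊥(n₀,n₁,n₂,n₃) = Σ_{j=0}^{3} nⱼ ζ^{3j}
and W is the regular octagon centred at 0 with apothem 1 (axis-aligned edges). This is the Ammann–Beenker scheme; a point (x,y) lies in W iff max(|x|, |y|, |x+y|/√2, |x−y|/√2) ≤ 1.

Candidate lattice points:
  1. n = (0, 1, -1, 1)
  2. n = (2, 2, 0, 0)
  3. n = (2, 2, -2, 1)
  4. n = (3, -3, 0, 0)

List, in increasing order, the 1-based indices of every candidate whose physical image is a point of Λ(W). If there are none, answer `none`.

π⊥(n) = n₀ + n₁ζ³ + n₂ζ⁶ + n₃ζ⁹ where ζ = e^{iπ/4}.
candidate 1: n = (0, 1, -1, 1) → π⊥ ≈ (+0.000000, +2.414214); max(|x|,|y|,|x±y|/√2) = 2.414214 > 1 ⇒ ∉ W
candidate 2: n = (2, 2, 0, 0) → π⊥ ≈ (+0.585786, +1.414214); max(|x|,|y|,|x±y|/√2) = 1.414214 > 1 ⇒ ∉ W
candidate 3: n = (2, 2, -2, 1) → π⊥ ≈ (+1.292893, +4.121320); max(|x|,|y|,|x±y|/√2) = 4.121320 > 1 ⇒ ∉ W
candidate 4: n = (3, -3, 0, 0) → π⊥ ≈ (+5.121320, -2.121320); max(|x|,|y|,|x±y|/√2) = 5.121320 > 1 ⇒ ∉ W

none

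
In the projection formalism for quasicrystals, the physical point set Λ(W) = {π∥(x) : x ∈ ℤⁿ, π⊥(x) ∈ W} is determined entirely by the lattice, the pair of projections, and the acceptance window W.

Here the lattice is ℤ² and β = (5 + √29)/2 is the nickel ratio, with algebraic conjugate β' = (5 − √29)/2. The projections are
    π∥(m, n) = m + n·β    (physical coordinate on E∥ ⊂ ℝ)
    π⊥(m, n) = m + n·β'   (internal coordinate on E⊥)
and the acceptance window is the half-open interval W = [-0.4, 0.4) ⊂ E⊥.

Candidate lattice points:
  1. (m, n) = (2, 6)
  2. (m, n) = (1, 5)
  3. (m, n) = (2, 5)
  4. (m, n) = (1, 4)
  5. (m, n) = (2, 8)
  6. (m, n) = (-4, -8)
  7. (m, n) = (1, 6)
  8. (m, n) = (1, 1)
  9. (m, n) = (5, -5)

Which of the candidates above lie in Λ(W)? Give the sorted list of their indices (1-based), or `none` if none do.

2, 4, 7

Compute β' = (5−√29)/2 = -0.1926, so π⊥(m,n) = m -0.1926·n.
[1] lift (2,6): star map gives 0.8445; window check -0.4 ≤ 0.8445 < 0.4 is false → out
[2] lift (1,5): star map gives 0.0371; window check -0.4 ≤ 0.0371 < 0.4 is true → IN Λ
[3] lift (2,5): star map gives 1.0371; window check -0.4 ≤ 1.0371 < 0.4 is false → out
[4] lift (1,4): star map gives 0.2297; window check -0.4 ≤ 0.2297 < 0.4 is true → IN Λ
[5] lift (2,8): star map gives 0.4593; window check -0.4 ≤ 0.4593 < 0.4 is false → out
[6] lift (-4,-8): star map gives -2.4593; window check -0.4 ≤ -2.4593 < 0.4 is false → out
[7] lift (1,6): star map gives -0.1555; window check -0.4 ≤ -0.1555 < 0.4 is true → IN Λ
[8] lift (1,1): star map gives 0.8074; window check -0.4 ≤ 0.8074 < 0.4 is false → out
[9] lift (5,-5): star map gives 5.9629; window check -0.4 ≤ 5.9629 < 0.4 is false → out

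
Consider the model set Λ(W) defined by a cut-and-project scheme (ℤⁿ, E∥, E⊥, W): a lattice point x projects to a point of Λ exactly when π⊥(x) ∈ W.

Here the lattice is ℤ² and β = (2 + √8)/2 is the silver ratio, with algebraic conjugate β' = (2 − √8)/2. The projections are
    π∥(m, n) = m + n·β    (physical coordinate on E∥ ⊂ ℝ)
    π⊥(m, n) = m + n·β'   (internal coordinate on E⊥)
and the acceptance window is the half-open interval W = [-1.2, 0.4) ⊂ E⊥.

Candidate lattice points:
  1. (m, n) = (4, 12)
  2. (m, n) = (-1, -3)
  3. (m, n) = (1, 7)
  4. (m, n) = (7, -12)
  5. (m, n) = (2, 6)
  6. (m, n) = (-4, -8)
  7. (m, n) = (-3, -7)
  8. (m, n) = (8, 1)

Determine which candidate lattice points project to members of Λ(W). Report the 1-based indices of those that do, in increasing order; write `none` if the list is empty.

β' = (2−√8)/2 ≈ -0.414214.
#1 (4,12): internal coord 4 + (12)·β' = -0.970563; -0.970563 ∈ [-1.2, 0.4) → IN Λ
#2 (-1,-3): internal coord -1 + (-3)·β' = +0.242641; +0.242641 ∈ [-1.2, 0.4) → IN Λ
#3 (1,7): internal coord 1 + (7)·β' = -1.899495; -1.899495 ∉ [-1.2, 0.4) → out
#4 (7,-12): internal coord 7 + (-12)·β' = +11.970563; +11.970563 ∉ [-1.2, 0.4) → out
#5 (2,6): internal coord 2 + (6)·β' = -0.485281; -0.485281 ∈ [-1.2, 0.4) → IN Λ
#6 (-4,-8): internal coord -4 + (-8)·β' = -0.686292; -0.686292 ∈ [-1.2, 0.4) → IN Λ
#7 (-3,-7): internal coord -3 + (-7)·β' = -0.100505; -0.100505 ∈ [-1.2, 0.4) → IN Λ
#8 (8,1): internal coord 8 + (1)·β' = +7.585786; +7.585786 ∉ [-1.2, 0.4) → out

1, 2, 5, 6, 7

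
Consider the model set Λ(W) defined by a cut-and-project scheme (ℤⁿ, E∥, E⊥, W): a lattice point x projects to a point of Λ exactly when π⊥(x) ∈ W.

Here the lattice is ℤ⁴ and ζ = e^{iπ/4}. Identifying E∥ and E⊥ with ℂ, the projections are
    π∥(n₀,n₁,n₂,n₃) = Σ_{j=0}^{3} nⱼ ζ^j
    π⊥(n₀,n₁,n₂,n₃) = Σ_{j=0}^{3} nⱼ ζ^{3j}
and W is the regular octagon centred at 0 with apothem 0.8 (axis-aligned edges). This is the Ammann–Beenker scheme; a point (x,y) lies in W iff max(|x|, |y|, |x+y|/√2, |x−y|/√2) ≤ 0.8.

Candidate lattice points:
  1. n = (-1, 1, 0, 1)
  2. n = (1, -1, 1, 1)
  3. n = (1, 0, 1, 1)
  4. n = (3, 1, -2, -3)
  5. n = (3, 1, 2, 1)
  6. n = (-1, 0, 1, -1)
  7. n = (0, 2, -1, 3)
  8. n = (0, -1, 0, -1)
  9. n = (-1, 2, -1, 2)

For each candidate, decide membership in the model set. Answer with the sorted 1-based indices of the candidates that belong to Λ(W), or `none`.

π⊥(n) = n₀ + n₁ζ³ + n₂ζ⁶ + n₃ζ⁹ where ζ = e^{iπ/4}.
#1 (-1, 1, 0, 1): internal (-1.000000, 1.414214); octagon support 1.707107 vs apothem 0.8 → ∉ W
#2 (1, -1, 1, 1): internal (2.414214, -1.000000); octagon support 2.414214 vs apothem 0.8 → ∉ W
#3 (1, 0, 1, 1): internal (1.707107, -0.292893); octagon support 1.707107 vs apothem 0.8 → ∉ W
#4 (3, 1, -2, -3): internal (0.171573, 0.585786); octagon support 0.585786 vs apothem 0.8 → ∈ W
#5 (3, 1, 2, 1): internal (3.000000, -0.585786); octagon support 3.000000 vs apothem 0.8 → ∉ W
#6 (-1, 0, 1, -1): internal (-1.707107, -1.707107); octagon support 2.414214 vs apothem 0.8 → ∉ W
#7 (0, 2, -1, 3): internal (0.707107, 4.535534); octagon support 4.535534 vs apothem 0.8 → ∉ W
#8 (0, -1, 0, -1): internal (0.000000, -1.414214); octagon support 1.414214 vs apothem 0.8 → ∉ W
#9 (-1, 2, -1, 2): internal (-1.000000, 3.828427); octagon support 3.828427 vs apothem 0.8 → ∉ W

4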